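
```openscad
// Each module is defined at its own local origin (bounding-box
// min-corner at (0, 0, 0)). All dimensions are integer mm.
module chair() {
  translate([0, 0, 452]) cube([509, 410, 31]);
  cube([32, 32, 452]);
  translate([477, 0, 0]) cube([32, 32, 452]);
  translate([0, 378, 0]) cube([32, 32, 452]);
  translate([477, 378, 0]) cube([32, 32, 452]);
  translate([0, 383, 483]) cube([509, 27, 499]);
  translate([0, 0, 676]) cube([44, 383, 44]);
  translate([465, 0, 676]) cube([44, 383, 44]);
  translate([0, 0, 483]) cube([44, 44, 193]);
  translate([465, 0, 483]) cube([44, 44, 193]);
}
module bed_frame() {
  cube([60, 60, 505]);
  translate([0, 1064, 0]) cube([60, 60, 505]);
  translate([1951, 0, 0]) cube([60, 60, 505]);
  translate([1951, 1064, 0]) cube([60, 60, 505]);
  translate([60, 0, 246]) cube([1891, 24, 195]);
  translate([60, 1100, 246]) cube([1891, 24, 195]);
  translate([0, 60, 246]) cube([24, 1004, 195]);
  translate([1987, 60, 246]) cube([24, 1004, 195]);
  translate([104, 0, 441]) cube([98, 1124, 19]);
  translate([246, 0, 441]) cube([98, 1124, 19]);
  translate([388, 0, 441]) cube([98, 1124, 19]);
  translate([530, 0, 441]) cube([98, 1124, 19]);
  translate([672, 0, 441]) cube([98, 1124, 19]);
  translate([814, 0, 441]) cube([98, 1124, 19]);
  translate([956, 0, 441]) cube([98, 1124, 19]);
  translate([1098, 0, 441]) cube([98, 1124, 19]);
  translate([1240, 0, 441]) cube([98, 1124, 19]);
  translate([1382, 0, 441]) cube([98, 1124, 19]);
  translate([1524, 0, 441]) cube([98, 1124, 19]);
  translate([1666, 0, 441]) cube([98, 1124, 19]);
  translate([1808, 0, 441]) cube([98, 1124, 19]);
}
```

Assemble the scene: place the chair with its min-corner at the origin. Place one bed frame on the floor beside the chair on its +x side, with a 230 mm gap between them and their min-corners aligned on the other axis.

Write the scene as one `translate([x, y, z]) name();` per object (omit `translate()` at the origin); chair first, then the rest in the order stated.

chair();
translate([739, 0, 0]) bed_frame();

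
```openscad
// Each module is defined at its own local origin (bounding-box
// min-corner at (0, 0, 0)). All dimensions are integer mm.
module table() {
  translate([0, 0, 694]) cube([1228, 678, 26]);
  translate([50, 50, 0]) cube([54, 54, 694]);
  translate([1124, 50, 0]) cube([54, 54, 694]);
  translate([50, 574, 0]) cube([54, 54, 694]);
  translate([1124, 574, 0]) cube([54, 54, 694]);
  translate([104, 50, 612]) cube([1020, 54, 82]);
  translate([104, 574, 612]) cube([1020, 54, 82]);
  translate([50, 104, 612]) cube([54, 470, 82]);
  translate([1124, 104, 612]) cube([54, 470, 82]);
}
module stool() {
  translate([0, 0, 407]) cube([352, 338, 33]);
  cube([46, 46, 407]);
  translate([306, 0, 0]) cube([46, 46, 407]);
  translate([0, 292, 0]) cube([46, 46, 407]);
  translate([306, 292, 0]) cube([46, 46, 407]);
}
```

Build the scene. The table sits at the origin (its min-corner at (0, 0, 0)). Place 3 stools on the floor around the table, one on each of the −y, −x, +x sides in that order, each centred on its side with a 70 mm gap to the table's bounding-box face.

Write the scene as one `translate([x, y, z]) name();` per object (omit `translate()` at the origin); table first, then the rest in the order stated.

table();
translate([438, -408, 0]) stool();
translate([-422, 170, 0]) stool();
translate([1298, 170, 0]) stool();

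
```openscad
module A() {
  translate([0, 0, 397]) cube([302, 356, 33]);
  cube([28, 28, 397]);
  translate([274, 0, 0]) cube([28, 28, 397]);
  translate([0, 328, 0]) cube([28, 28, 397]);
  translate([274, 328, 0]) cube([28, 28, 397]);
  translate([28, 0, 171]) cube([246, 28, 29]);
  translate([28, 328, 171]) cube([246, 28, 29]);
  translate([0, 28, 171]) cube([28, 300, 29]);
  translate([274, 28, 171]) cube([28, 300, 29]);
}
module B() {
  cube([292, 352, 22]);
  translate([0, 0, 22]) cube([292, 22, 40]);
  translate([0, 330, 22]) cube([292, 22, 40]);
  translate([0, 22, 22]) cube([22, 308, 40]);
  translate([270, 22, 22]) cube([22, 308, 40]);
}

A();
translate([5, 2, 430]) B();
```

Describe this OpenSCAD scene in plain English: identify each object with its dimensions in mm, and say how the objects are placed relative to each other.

A is a four-legged stool. The seat is 302×356 mm, 33 mm thick, top at z = 430 mm. It stands on four square legs, each 28×28 mm in cross-section, from z = 0 to the seat underside, each flush with a corner of the seat. Four stretchers, 28 mm wide and 29 mm tall, connect adjacent legs with their undersides at z = 171 mm, each running between the inner faces of the legs it joins and aligned with the legs' outer faces on the other axis.

B is an open-topped rectangular box: outside dimensions 292×352×62 mm, with a uniform wall and base thickness of 22 mm. The base is a full 292×352 slab on the floor; four walls sit on top of the base. The front and back walls (the −y and +y sides) span the full width; the two side walls fit between them.

The open box is on top of the stool, centred.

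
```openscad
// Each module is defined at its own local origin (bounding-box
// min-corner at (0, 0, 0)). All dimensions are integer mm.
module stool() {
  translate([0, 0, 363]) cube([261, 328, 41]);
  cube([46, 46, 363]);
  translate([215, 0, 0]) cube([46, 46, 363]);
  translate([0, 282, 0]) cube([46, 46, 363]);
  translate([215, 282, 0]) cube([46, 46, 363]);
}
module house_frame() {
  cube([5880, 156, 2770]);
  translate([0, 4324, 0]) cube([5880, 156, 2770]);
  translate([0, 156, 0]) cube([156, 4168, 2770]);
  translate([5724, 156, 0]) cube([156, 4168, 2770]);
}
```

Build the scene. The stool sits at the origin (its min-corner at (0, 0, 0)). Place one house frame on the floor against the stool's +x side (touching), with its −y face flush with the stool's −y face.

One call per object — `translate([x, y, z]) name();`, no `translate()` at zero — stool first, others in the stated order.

stool();
translate([261, 0, 0]) house_frame();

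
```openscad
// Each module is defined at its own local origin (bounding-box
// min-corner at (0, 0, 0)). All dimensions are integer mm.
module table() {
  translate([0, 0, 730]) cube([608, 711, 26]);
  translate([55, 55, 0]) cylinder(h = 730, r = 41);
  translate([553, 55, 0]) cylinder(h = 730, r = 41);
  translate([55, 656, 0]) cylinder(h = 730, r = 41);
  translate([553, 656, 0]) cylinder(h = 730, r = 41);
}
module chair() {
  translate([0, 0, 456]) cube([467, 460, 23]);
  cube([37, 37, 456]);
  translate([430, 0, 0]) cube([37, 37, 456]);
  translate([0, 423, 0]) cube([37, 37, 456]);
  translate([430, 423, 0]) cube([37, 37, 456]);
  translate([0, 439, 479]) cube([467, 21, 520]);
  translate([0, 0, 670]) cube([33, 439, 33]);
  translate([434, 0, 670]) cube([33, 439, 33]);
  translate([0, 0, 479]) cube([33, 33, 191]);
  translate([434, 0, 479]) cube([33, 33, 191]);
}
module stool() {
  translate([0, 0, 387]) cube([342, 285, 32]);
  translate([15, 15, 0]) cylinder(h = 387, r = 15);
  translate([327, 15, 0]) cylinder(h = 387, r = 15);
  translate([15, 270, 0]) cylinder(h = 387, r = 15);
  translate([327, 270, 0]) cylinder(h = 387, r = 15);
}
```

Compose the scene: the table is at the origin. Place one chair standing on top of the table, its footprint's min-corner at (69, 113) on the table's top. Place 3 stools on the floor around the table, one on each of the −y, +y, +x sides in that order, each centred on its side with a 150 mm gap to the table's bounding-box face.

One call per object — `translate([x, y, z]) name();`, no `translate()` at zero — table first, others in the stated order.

table();
translate([69, 113, 756]) chair();
translate([133, -435, 0]) stool();
translate([133, 861, 0]) stool();
translate([758, 213, 0]) stool();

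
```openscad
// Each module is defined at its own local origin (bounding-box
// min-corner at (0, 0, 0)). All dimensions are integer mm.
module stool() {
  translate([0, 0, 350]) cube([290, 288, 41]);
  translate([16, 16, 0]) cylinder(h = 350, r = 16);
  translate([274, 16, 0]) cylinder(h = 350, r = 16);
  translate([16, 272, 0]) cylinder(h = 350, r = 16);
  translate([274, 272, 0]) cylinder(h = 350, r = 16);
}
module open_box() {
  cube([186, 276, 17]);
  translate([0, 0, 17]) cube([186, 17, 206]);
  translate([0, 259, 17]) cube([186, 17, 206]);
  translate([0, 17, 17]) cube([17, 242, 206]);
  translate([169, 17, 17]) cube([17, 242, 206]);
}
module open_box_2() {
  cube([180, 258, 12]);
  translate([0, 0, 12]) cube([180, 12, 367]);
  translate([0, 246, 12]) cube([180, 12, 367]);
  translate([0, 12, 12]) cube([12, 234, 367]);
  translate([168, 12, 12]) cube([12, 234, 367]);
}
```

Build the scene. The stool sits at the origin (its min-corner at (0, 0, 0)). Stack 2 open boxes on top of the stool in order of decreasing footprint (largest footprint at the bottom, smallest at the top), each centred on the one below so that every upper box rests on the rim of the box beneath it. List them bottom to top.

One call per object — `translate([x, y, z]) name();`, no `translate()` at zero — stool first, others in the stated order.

stool();
translate([52, 6, 391]) open_box();
translate([55, 15, 614]) open_box_2();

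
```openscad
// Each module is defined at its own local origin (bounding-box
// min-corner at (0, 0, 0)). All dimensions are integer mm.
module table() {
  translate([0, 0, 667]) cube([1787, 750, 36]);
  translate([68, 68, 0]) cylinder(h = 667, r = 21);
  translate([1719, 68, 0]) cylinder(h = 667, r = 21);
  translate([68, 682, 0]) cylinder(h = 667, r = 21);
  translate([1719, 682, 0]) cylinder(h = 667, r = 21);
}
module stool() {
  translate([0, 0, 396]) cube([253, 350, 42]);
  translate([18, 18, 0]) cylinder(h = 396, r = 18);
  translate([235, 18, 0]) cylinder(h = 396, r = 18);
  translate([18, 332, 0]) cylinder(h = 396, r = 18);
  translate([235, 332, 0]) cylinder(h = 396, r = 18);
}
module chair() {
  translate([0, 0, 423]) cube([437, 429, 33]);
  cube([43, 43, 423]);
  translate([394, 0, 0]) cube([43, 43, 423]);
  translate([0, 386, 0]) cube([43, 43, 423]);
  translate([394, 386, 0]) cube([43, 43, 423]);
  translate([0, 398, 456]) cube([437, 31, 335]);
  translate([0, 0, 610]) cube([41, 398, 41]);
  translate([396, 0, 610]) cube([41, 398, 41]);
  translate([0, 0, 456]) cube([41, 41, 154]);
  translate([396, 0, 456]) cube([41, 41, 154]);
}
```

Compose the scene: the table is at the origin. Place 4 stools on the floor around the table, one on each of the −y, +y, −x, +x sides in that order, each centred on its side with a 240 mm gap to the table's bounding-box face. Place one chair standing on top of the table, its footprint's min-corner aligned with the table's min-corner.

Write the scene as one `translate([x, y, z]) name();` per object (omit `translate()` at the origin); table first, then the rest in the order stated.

table();
translate([767, -590, 0]) stool();
translate([767, 990, 0]) stool();
translate([-493, 200, 0]) stool();
translate([2027, 200, 0]) stool();
translate([0, 0, 703]) chair();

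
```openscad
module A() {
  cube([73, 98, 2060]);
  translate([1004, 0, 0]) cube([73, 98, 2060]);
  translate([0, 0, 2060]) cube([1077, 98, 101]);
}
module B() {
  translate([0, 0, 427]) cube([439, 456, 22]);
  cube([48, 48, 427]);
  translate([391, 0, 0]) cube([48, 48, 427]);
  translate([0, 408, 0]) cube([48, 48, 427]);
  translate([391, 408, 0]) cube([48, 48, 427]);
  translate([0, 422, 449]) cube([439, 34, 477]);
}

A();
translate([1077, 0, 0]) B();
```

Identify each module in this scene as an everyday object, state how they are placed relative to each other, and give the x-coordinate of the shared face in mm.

A is a door frame. B is a chair. The chair is against the door frame's +x side, with their −y faces flush. The x-coordinate of the shared face is 1077 mm.

The door frame's +x face and the chair's −x face are both at x = 1077 mm.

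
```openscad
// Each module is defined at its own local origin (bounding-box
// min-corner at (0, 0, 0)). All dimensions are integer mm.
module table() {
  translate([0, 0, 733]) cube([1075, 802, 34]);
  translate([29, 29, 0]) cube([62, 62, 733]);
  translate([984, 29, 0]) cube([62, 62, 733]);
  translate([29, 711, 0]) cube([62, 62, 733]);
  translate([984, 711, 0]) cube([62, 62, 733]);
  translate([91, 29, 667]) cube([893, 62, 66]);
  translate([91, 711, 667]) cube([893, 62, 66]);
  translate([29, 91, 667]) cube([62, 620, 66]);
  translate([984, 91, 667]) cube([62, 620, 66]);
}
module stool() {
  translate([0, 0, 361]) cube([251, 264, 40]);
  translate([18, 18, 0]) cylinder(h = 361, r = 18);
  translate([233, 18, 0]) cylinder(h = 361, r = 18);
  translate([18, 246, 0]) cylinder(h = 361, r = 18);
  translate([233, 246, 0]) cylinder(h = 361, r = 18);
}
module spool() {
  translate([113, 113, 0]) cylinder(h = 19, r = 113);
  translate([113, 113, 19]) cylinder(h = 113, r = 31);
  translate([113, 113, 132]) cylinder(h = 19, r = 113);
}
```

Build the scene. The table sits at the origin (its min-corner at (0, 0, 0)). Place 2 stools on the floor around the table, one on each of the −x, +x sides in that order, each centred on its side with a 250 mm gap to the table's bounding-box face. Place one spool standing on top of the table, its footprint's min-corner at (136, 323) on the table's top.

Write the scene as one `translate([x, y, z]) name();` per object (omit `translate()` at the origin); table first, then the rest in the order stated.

table();
translate([-501, 269, 0]) stool();
translate([1325, 269, 0]) stool();
translate([136, 323, 767]) spool();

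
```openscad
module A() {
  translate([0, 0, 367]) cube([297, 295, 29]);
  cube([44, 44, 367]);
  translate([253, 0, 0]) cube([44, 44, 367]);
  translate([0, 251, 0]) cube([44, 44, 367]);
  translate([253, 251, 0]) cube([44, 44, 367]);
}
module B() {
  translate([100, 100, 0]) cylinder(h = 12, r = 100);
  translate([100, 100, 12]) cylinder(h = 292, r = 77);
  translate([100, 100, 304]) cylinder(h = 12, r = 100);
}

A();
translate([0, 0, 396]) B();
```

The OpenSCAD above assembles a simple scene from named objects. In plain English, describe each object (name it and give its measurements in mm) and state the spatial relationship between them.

A is a four-legged stool. The seat is 297×295 mm, 29 mm thick, top at z = 396 mm. It stands on four square legs, each 44×44 mm in cross-section, from z = 0 to the seat underside, each flush with a corner of the seat.

B is a spool: two coaxial disc flanges of radius 100 mm and thickness 12 mm, joined by a core cylinder of radius 77 mm and height 292 mm. The lower flange rests on z = 0 and the three cylinders share a vertical axis.

The spool is on top of the stool.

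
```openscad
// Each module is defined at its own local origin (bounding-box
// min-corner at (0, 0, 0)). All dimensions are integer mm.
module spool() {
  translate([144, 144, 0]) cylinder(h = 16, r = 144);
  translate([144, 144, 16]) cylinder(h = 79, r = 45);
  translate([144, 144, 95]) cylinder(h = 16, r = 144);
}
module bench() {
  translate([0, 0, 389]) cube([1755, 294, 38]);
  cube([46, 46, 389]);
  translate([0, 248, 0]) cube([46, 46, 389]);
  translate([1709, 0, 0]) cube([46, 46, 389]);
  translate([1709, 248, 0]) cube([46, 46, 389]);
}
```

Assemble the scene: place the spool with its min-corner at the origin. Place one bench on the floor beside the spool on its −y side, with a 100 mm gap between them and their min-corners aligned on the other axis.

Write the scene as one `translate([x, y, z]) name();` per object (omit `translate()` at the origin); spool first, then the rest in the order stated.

spool();
translate([0, -394, 0]) bench();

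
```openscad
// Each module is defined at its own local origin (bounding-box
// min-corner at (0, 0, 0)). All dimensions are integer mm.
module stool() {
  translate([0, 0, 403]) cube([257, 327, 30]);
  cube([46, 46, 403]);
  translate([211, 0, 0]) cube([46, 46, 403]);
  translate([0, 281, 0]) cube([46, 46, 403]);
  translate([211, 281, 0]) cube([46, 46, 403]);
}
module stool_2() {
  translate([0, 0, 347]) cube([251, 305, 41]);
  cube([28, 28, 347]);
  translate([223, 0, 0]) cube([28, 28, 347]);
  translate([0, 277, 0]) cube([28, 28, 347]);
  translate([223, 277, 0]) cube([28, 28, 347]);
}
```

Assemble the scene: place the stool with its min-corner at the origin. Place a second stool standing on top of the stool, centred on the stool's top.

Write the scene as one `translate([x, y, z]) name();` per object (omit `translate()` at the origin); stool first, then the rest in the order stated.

stool();
translate([3, 11, 433]) stool_2();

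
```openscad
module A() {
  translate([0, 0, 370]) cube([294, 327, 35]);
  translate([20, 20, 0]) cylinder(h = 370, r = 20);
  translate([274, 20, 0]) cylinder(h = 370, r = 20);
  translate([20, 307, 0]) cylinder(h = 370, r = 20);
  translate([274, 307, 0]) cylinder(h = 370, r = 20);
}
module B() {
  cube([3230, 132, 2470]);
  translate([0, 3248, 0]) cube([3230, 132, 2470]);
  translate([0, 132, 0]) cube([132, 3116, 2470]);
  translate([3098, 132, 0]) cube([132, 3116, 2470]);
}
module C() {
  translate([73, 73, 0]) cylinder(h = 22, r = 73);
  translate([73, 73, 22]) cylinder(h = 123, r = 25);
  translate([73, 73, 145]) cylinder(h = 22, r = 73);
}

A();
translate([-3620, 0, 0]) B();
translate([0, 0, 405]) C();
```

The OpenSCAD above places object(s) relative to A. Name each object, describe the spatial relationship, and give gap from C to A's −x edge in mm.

The spool's min-x is at 0; the stool's min-x is 0; gap = 0 mm.

A is a stool. B is a house frame. C is a spool. The house frame is on the floor beside the stool on its −x side. The spool is on top of the stool. The gap from the spool to the stool's −x edge is 0 mm.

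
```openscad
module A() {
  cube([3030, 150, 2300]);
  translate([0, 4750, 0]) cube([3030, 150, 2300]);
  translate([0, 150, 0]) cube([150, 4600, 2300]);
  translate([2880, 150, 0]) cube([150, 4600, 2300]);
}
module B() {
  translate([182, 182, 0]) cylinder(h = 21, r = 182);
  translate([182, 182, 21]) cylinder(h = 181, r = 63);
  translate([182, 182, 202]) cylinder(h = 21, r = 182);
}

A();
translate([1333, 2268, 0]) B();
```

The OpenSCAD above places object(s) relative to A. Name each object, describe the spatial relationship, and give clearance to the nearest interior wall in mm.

A is a house frame. B is a spool. The spool sits inside the house frame, centred. The clearance to the nearest interior wall is 1183 mm.

Clearances: x = 1183, y = 2118; minimum 1183 mm.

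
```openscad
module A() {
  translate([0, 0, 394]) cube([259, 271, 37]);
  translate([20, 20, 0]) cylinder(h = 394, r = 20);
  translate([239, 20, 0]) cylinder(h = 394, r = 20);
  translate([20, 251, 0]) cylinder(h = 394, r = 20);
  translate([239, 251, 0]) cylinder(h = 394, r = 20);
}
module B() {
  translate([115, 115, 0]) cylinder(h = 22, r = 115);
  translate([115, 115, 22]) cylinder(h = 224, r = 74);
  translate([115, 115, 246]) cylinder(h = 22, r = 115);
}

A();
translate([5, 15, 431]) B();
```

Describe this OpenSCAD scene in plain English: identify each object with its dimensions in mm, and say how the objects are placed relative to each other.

A is a four-legged stool. The seat is 259×271 mm, 37 mm thick, top at z = 431 mm. It stands on four round legs, each 40 mm in diameter, from z = 0 to the seat underside, each leg's axis is inset half a diameter from the nearest pair of seat edges (so the leg's bounding box is flush with the corner).

B is a spool: two coaxial disc flanges of radius 115 mm and thickness 22 mm, joined by a core cylinder of radius 74 mm and height 224 mm. The lower flange rests on z = 0 and the three cylinders share a vertical axis.

The spool is on top of the stool.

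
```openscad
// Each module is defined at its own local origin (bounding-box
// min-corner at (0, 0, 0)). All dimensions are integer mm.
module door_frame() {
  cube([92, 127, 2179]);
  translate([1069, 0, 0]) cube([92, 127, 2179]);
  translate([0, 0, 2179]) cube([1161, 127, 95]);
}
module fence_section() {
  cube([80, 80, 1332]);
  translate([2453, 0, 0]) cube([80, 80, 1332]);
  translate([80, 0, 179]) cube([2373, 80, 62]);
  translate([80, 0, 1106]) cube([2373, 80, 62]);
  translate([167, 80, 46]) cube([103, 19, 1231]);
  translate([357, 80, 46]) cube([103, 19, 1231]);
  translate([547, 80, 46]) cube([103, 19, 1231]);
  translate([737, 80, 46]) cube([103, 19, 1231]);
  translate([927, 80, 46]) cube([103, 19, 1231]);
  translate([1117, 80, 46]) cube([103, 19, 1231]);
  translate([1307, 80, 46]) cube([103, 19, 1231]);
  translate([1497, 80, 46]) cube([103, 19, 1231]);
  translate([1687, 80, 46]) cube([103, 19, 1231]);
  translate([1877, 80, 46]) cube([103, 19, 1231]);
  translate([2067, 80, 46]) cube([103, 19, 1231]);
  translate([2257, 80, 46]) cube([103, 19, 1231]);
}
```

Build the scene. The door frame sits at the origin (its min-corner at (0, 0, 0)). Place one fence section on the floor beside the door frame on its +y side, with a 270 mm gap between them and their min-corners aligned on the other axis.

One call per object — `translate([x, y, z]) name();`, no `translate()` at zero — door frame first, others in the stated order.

door_frame();
translate([0, 397, 0]) fence_section();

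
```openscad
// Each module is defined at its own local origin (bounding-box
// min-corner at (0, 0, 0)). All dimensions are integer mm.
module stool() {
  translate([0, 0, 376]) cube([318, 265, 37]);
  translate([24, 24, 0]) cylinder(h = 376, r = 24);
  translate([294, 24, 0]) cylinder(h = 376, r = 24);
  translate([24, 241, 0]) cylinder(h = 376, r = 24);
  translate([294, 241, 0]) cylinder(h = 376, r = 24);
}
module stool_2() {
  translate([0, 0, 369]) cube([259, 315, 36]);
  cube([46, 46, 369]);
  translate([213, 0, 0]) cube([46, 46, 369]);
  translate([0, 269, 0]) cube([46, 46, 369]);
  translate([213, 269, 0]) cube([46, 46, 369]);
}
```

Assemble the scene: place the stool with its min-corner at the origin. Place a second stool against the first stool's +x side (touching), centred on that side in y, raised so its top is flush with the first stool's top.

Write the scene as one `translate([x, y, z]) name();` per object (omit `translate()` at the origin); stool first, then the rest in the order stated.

stool();
translate([318, -25, 8]) stool_2();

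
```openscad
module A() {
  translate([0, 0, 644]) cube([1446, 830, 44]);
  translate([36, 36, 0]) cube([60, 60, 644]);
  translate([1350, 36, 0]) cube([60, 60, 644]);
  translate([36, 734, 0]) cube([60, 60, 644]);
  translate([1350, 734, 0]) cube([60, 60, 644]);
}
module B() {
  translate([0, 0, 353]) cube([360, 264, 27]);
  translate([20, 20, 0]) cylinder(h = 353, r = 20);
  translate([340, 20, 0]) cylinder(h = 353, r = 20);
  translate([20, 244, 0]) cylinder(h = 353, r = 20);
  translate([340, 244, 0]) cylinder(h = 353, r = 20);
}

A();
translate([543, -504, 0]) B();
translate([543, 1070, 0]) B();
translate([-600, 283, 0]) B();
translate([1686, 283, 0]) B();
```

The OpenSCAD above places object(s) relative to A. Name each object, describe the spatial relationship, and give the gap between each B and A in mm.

A is a table. B is a stool. Four stools sit around the table at the −y, +y, −x, +x sides. The gap between each stool and the table is 240 mm.

Each stool's nearest face is 240 mm from the table's bounding box.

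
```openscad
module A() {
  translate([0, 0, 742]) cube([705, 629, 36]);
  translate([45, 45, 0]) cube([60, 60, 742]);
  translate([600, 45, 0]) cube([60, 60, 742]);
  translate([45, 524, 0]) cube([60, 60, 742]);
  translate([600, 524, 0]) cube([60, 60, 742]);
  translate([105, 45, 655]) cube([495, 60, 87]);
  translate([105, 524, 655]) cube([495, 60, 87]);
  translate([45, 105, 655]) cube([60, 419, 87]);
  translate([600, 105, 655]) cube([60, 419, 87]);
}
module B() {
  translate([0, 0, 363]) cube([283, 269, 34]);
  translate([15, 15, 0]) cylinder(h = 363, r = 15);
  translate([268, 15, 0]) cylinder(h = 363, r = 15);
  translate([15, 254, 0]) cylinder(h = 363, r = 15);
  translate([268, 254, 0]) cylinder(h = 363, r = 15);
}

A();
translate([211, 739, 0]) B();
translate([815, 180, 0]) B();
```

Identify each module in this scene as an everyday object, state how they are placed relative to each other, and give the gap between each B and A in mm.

A is a table. B is a stool. Two stools sit around the table at the +y, +x sides. The gap between each stool and the table is 110 mm.

Each stool's nearest face is 110 mm from the table's bounding box.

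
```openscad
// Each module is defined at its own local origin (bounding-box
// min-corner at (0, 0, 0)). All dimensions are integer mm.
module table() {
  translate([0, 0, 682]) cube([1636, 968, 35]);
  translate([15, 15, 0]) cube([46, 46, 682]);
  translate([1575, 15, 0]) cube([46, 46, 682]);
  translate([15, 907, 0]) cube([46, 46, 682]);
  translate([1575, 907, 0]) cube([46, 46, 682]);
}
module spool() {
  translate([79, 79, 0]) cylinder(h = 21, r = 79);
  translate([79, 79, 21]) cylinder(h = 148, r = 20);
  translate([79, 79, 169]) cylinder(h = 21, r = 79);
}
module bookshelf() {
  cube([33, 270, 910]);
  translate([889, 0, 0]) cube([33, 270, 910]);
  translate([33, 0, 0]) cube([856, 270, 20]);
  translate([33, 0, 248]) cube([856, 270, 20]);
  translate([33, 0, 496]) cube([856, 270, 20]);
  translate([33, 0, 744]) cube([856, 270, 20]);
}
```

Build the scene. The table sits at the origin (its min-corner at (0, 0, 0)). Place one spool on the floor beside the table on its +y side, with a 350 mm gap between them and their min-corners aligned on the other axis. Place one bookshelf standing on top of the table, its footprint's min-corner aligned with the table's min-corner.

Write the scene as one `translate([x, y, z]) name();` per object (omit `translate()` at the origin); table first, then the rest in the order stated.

table();
translate([0, 1318, 0]) spool();
translate([0, 0, 717]) bookshelf();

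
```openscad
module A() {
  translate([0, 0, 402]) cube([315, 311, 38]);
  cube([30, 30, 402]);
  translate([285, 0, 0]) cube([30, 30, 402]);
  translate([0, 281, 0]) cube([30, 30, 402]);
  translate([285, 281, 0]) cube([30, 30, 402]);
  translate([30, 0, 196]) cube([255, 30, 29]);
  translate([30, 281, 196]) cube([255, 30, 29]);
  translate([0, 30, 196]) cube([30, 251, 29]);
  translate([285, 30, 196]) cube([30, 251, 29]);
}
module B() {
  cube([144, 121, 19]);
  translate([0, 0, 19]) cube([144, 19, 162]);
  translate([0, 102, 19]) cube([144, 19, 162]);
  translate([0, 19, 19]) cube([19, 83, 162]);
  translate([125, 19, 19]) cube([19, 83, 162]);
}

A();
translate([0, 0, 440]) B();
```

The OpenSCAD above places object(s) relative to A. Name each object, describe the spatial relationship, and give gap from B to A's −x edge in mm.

A is a stool. B is an open box. The open box is on top of the stool. The gap from the open box to the stool's −x edge is 0 mm.

The open box's min-x is at 0; the stool's min-x is 0; gap = 0 mm.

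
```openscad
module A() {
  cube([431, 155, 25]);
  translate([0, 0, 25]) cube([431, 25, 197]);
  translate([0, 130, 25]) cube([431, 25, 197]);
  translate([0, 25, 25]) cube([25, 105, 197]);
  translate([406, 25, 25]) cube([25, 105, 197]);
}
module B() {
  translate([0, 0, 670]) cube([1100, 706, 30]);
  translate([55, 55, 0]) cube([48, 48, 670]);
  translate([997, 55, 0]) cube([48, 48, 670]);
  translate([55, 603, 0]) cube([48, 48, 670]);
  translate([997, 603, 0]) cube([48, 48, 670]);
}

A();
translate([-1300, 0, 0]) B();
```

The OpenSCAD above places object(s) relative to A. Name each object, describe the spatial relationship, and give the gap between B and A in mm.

The table's nearest face is 200 mm from the open box's −x face.

A is an open box. B is a table. The table is on the floor beside the open box on its −x side. The gap between the table and the open box is 200 mm.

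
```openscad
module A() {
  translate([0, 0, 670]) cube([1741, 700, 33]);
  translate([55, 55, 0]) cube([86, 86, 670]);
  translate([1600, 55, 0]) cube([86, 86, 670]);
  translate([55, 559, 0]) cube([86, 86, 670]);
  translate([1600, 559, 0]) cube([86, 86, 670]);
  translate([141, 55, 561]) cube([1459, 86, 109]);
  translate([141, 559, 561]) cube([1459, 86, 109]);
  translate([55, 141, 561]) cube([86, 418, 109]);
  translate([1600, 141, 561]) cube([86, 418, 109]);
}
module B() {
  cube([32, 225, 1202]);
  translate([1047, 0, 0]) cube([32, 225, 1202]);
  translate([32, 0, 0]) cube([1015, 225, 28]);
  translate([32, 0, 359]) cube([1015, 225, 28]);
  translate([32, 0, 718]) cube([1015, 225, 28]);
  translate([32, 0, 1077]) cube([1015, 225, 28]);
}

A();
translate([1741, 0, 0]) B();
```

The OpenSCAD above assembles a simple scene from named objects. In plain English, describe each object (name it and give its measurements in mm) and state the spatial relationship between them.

A is a rectangular dining table. The top is 1741×700×33 mm with its upper surface at z = 703 mm. It stands on four 86×86 mm square legs, each inset 55 mm from the nearest pair of top edges, running from the floor to the underside of the top. Four apron rails, 86 mm thick and 109 mm tall, run between adjacent legs with their top edges flush with the underside of the top and their outer faces flush with the legs' outer faces.

B is an open bookshelf. Two side panels, each 32 mm thick, 225 mm deep and 1202 mm tall, stand 1079 mm apart (outside-to-outside). Between them sit 4 shelves, each 28 mm thick and 225 mm deep, spanning the full gap between the sides. The bottom shelf rests on the floor (its underside at z = 0) and the clear gap between one shelf's top and the next shelf's underside is 331 mm.

The bookshelf is against the table's +x side, with their −y faces flush.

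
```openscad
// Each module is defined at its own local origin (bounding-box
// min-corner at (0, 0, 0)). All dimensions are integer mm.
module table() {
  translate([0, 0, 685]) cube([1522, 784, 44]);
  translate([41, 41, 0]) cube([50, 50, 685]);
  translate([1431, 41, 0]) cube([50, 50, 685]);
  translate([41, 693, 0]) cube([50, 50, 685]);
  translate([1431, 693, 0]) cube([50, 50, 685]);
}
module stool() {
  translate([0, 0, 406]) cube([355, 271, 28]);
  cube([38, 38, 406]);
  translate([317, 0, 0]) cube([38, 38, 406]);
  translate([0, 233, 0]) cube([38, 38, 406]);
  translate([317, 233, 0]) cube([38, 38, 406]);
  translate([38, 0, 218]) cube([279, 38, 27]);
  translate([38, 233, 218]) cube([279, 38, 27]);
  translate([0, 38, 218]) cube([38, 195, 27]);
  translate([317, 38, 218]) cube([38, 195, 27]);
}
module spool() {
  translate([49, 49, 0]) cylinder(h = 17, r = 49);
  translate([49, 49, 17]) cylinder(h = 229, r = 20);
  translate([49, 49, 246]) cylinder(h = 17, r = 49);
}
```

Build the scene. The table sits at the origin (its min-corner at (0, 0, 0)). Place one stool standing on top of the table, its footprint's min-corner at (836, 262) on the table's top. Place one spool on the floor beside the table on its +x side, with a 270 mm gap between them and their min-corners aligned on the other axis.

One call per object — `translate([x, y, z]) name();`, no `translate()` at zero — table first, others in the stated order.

table();
translate([836, 262, 729]) stool();
translate([1792, 0, 0]) spool();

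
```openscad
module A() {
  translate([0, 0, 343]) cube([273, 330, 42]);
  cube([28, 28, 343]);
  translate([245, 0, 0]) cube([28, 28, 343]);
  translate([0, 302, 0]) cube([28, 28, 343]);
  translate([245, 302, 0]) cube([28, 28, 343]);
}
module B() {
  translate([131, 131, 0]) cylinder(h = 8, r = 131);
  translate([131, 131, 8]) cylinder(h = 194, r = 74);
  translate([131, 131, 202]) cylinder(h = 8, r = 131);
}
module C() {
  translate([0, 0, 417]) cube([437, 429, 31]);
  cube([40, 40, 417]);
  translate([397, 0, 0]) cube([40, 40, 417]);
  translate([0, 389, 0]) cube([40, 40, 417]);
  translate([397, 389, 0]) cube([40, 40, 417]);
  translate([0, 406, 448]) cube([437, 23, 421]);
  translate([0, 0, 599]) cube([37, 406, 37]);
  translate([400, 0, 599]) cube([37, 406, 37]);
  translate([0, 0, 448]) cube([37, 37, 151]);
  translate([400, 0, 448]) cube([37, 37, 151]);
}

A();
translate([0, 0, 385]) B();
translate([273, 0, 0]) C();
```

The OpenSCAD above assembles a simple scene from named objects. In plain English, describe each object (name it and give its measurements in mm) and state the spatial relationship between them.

A is a four-legged stool. The seat is a 273×330×42 mm slab whose top surface is at z = 385 mm; four square legs, each 28×28 mm in cross-section, run from the floor (z = 0) to the underside of the seat, each flush with a corner of the seat.

B is a spool: two coaxial disc flanges of radius 131 mm and thickness 8 mm, joined by a core cylinder of radius 74 mm and height 194 mm. The lower flange rests on z = 0 and the three cylinders share a vertical axis.

C is a chair. The seat is a 437×429×31 mm slab with its top at z = 448 mm, on four 40×40 mm corner legs (flush with the seat edges, standing on z = 0). A flat backrest 23 mm thick, 421 mm tall, spans the full seat width and rises from the seat top along its +y edge, rear face flush with the rear of the seat. Two armrests of 37×37 mm section run along each side from the seat's front edge to the front of the backrest, top faces 188 mm above the seat top and outer faces flush with the seat's x-edges; a 37×37 mm post under the front of each armrest stands on the seat at the front corner.

The spool is on top of the stool. The chair is against the stool's +x side, with their −y faces flush.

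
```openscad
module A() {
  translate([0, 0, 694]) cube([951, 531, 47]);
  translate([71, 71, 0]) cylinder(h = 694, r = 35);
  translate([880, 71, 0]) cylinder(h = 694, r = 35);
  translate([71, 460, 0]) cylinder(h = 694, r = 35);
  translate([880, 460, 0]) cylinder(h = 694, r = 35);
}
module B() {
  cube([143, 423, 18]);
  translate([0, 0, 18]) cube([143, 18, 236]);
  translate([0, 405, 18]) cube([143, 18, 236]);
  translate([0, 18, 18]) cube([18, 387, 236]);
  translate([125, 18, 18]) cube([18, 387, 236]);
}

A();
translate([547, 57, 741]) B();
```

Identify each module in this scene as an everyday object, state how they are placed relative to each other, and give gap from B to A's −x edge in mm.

The open box's min-x is at 547; the table's min-x is 0; gap = 547 mm.

A is a table. B is an open box. The open box is on top of the table. The gap from the open box to the table's −x edge is 547 mm.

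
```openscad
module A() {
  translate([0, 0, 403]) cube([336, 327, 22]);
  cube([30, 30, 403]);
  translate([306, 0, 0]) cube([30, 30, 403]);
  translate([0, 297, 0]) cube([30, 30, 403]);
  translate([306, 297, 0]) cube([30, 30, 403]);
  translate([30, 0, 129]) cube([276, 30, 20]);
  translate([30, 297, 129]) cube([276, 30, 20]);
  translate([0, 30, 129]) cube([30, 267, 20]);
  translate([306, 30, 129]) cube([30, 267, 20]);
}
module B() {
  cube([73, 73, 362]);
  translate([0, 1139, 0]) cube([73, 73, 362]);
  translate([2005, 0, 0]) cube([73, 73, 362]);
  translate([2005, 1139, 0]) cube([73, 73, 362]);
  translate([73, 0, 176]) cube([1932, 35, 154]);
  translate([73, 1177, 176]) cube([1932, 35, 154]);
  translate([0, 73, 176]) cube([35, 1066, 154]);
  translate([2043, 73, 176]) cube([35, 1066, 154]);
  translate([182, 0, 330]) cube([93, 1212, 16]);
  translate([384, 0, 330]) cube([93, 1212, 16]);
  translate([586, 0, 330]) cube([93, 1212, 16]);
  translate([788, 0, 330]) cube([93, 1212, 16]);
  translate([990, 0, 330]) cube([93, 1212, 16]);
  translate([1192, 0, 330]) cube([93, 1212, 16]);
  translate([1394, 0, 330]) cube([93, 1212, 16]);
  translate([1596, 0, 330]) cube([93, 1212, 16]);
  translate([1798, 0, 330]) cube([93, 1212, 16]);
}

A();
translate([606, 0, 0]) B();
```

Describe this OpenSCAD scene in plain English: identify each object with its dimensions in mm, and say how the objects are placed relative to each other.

A is a simple wooden stool: a rectangular seat 336 mm (x) by 327 mm (y), 22 mm thick, top face at z = 425 mm, on four square legs, each 30×30 mm in cross-section. The legs rest on z = 0, each flush with a corner of the seat. Four stretchers, 30 mm wide and 20 mm tall, connect adjacent legs with their undersides at z = 129 mm, each running between the inner faces of the legs it joins and aligned with the legs' outer faces on the other axis.

B is a bed frame 2078 mm long (x) by 1212 mm wide (y). Four 73×73 mm corner posts, 362 mm tall, at the corners of the footprint. Four rails of 35 mm thickness and 154 mm height run between adjacent posts with their undersides at z = 176 mm, their outer faces flush with the outside of the frame (the two x-running rails run between the posts' inner faces; the two y-running rails run between the posts' inner faces). 9 slats, each 93 mm wide (x) and 16 mm thick, lie across the top of the two x-running rails, running the full 1212 mm width of the frame in y; the slats are evenly spaced along x between the inner faces of the end posts with equal gaps (rounded down to the nearest mm) at the −x end and between each pair — any rounding remainder accumulates at the +x end.

The bed frame is on the floor beside the stool on its +x side.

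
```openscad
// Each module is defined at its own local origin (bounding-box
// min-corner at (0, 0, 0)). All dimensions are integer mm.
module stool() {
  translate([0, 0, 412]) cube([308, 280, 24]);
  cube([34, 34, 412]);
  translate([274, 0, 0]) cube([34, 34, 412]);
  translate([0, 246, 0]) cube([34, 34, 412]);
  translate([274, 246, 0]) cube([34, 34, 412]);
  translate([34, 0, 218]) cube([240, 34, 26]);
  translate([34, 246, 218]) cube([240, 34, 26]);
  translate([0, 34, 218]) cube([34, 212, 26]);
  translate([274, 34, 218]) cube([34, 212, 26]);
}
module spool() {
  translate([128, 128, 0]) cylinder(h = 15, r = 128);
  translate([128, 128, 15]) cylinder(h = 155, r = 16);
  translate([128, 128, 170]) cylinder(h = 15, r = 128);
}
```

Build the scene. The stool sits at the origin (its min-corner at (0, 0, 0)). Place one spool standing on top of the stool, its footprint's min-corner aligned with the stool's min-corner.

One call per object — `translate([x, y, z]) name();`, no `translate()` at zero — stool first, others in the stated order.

stool();
translate([0, 0, 436]) spool();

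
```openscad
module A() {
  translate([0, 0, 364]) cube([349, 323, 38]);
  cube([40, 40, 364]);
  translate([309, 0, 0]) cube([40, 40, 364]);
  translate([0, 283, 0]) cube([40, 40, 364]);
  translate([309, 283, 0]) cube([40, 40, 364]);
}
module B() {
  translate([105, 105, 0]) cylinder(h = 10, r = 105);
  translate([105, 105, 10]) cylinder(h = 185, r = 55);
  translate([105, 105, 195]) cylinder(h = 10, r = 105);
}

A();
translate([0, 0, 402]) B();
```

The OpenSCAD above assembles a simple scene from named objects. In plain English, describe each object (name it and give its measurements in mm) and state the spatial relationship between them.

A is a four-legged stool. The seat is a 349×323×38 mm slab whose top surface is at z = 402 mm; four square legs, each 40×40 mm in cross-section, run from the floor (z = 0) to the underside of the seat, each flush with a corner of the seat.

B is a spool: two coaxial disc flanges of radius 105 mm and thickness 10 mm, joined by a core cylinder of radius 55 mm and height 185 mm. The lower flange rests on z = 0 and the three cylinders share a vertical axis.

The spool is on top of the stool.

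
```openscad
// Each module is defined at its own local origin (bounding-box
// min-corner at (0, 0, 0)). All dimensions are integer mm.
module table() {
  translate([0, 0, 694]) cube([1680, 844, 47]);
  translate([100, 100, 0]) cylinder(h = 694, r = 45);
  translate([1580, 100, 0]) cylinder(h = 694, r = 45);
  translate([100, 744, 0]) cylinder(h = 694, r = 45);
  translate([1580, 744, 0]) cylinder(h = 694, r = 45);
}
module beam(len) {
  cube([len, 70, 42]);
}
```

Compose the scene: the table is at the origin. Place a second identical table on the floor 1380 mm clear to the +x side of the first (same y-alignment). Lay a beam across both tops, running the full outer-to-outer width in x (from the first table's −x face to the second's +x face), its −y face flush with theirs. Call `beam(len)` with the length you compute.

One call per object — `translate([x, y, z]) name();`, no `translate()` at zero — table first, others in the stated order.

table();
translate([3060, 0, 0]) table();
translate([0, 0, 741]) beam(4740);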